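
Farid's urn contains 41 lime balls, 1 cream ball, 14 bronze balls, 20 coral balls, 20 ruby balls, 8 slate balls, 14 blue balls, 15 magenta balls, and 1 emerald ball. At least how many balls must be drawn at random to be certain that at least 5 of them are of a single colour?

31

An adversary could hand out at most 4 balls per colour (cream, emerald run out sooner): 4 + 1 + 4 + 4 + 4 + 4 + 4 + 4 + 1 = 30 balls and still no colour has 5.
One more ball lands in a colour already at 4, so 31 draws are enough and 30 are not.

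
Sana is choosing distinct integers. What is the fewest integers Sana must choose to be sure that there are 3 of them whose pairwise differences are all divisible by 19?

Integers whose pairwise differences are multiples of 19 are exactly those sharing a remainder mod 19. The 19 residue classes mod 19 are the pigeonholes.
With 38 integers one could put 2 in each residue class and have no class reach 3.
The 39th integer pushes some class to 3, so 19·2 + 1 = 39.

39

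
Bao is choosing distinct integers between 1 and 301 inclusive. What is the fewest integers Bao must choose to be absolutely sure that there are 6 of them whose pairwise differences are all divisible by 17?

86

Integers whose pairwise differences are multiples of 17 are exactly those sharing a remainder mod 17. By the pigeonhole principle, the 17 residue classes mod 17 are the pigeonholes.
With 85 integers one could put 5 in each residue class and have no class reach 6.
The 86th integer pushes some class to 6, so 17·5 + 1 = 86.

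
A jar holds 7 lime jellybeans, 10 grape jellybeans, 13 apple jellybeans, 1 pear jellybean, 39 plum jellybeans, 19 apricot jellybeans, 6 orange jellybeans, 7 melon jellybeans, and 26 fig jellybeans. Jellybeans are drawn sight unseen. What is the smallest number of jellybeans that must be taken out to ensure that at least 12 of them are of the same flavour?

76

By pigeonhole, the 9 flavours are the holes; the jellybeans drawn are the pigeons.
To avoid 12 of any one flavour, the worst case takes at most 11 of each flavour, or every jellybean of a flavour that has fewer than 11.
That gives 7 + 10 + 11 + 1 + 11 + 11 + 6 + 7 + 11 = 75 jellybeans with no flavour reaching 12.
The next jellybean forces some flavour to 12, so 75 + 1 = 76.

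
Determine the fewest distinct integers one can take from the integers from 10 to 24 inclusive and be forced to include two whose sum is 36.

10

A set avoiding the sum 36 can contain at most one of each pair {x, 36−x}, plus the 3 elements whose complement lies outside the range or equal to its own complement.
The integers 10, …, 18 (9 of them) are such a set: any two sum to at least 10+11 = 21 and at most 17+18 = 35 < 36.
Any 10th integer completes one of the 6 pairs, so 10 choices force a sum of 36.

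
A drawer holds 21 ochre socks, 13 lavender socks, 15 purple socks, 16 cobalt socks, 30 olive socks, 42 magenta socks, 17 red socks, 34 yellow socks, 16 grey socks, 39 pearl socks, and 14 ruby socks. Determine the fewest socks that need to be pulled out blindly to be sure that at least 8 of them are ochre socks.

In the worst case for collecting ochre socks, every non-ochre sock comes out first.
There are 13 + 15 + 16 + 30 + 42 + 17 + 34 + 16 + 39 + 14 = 236 non-ochre socks altogether.
After those, each further sock must be ochre, so 236 + 8 = 244 draws guarantee 8 ochre socks.

244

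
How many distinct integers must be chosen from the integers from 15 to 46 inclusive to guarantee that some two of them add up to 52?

22

Group the elements by complementary pair {x, 52−x}: {15,37}, {16,36}, {17,35}, …, giving 11 two-element pairs; the single value 26 (it cannot pair with itself since the integers are distinct); and 9 integers whose partner 52−x falls outside [15,46].
Treating each of those 21 groups as a pigeonhole, one can pick one integer per group — 21 integers — with no two summing to 52.
The 22nd integer lands in an occupied pair, forcing a sum of 52.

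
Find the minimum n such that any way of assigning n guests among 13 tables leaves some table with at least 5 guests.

With 52 guests one could put exactly 4 in each of the 13 tables, and no table would reach 5.
Pigeonhole: one more guest must land in a table that already has 4, giving it 5.
So 13 × 4 + 1 = 53 guests are required.

53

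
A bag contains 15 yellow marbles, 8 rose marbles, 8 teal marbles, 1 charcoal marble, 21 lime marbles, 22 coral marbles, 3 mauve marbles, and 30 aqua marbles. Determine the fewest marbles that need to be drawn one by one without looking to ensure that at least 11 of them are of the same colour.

Put each drawn marble into a box by colour. The largest draw with every box below 11 takes min(count, 10) from each colour; colours with fewer than 10 contribute all they have.
Σ min(cᵢ, 10) = 10 + 8 + 8 + 1 + 10 + 10 + 3 + 10 = 60.
Draw number 60 + 1 = 61 must push one box to 11.

61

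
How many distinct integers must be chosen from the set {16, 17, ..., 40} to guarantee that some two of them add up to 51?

Two chosen integers sum to 51 exactly when both halves of some pair {x, 51−x} with 16 ≤ x ≤ 51−x ≤ 35 are chosen — 10 such pairs.
The remaining 5 elements (those with no distinct partner in range) can never complete a 51-sum, so the worst case takes all of them and one from each pair: 5 + 10 = 15.
The 16th integer has to be the second member of some pair, so 15 + 1 = 16.

16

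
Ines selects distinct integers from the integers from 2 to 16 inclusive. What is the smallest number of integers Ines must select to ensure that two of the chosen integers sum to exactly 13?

Group the elements by complementary pair {x, 13−x}: {2,11}, {3,10}, {4,9}, …, giving 5 two-element pairs and 5 integers whose partner 13−x falls outside [2,16].
Pigeonhole: treating each of those 10 groups as a pigeonhole, one can pick one integer per group — 10 integers — with no two summing to 13.
The 11th integer lands in an occupied pair, forcing a sum of 13.

11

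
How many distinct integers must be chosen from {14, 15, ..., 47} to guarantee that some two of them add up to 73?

Two chosen integers sum to 73 exactly when both halves of some pair {x, 73−x} with 26 ≤ x ≤ 73−x ≤ 47 are chosen — 11 such pairs.
The remaining 12 elements (those with no distinct partner in range) can never complete a 73-sum, so the worst case takes all of them and one from each pair: 12 + 11 = 23.
The 24th integer has to be the second member of some pair, so 23 + 1 = 24.

24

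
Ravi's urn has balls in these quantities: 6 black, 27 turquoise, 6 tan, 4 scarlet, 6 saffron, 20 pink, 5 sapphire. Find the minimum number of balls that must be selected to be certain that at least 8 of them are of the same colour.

By the pigeonhole principle, put each drawn ball into a box by colour. The largest draw with every box below 8 takes min(count, 7) from each colour; colours with fewer than 7 contribute all they have.
Σ min(cᵢ, 7) = 6 + 7 + 6 + 4 + 6 + 7 + 5 = 41.
Draw number 41 + 1 = 42 must push one box to 8.

42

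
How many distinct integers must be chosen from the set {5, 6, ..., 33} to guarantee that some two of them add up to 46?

A set avoiding the sum 46 can contain at most one of each pair {x, 46−x}, plus the 9 elements whose complement lies outside the range or equal to its own complement.
The integers 5, …, 23 (19 of them) are such a set: any two sum to at least 5+6 = 11 and at most 22+23 = 45 < 46.
Any 20th integer completes one of the 10 pairs, so 20 choices force a sum of 46.

20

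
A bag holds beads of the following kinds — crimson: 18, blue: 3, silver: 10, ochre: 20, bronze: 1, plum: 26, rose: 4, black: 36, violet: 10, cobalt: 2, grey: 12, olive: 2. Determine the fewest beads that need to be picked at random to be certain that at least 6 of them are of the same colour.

48

By pigeonhole, put each drawn bead into a box by colour. The largest draw with every box below 6 takes min(count, 5) from each colour; colours with fewer than 5 contribute all they have.
Σ min(cᵢ, 5) = 5 + 3 + 5 + 5 + 1 + 5 + 4 + 5 + 5 + 2 + 5 + 2 = 47.
Draw number 47 + 1 = 48 must push one box to 6.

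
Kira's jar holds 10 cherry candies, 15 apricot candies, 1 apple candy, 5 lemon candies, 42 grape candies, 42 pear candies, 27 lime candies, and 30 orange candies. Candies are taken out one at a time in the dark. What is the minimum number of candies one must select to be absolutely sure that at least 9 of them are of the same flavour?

55

By pigeonhole, the 8 flavours are the holes; the candies drawn are the pigeons.
To avoid 9 of any one flavour, the worst case takes at most 8 of each flavour, or every candy of a flavour that has fewer than 8.
That gives 8 + 8 + 1 + 5 + 8 + 8 + 8 + 8 = 54 candies with no flavour reaching 9.
The next candy forces some flavour to 9, so 54 + 1 = 55.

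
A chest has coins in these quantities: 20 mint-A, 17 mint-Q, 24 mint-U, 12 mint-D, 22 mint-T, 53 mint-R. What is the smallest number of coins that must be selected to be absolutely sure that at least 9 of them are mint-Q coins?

140

In the worst case for collecting mint-Q coins, every non-mint-Q coin comes out first.
There are 20 + 24 + 12 + 22 + 53 = 131 non-mint-Q coins altogether.
After those, each further coin must be mint-Q, so 131 + 9 = 140 draws guarantee 9 mint-Q coins.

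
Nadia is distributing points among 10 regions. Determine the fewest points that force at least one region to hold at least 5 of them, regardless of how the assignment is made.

With 40 points one could put exactly 4 in each of the 10 regions, and no region would reach 5.
One more point must land in a region that already has 4, giving it 5.
So 10 × 4 + 1 = 41 points are required.

41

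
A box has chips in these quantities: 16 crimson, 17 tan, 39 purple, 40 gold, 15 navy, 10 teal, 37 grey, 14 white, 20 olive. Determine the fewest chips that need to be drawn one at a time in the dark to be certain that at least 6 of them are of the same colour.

46

Pigeonhole: put each drawn chip into a box by colour. The largest draw with every box below 6 takes min(count, 5) from each colour.
Σ min(cᵢ, 5) = 5 + 5 + 5 + 5 + 5 + 5 + 5 + 5 + 5 = 45.
Draw number 45 + 1 = 46 must push one box to 6.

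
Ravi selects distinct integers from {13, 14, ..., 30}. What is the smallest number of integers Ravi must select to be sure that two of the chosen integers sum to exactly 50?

14

Two chosen integers sum to 50 exactly when both halves of some pair {x, 50−x} with 20 ≤ x ≤ 50−x ≤ 30 are chosen — 5 such pairs.
The remaining 8 elements (those with no distinct partner in range) can never complete a 50-sum, so the worst case takes all of them and one from each pair: 8 + 5 = 13.
Pigeonhole: the 14th integer has to be the second member of some pair, so 13 + 1 = 14.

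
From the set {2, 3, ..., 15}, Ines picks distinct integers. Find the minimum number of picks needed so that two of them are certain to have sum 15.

Two chosen integers sum to 15 exactly when both halves of some pair {x, 15−x} with 2 ≤ x ≤ 15−x ≤ 13 are chosen — 6 such pairs.
The remaining 2 elements (those with no distinct partner in range) can never complete a 15-sum, so the worst case takes all of them and one from each pair: 2 + 6 = 8.
By pigeonhole, the 9th integer has to be the second member of some pair, so 8 + 1 = 9.

9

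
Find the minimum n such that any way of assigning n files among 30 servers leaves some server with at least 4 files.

91

With 90 files one could put exactly 3 in each of the 30 servers, and no server would reach 4.
By the pigeonhole principle, one more file must land in a server that already has 3, giving it 4.
So 30 × 3 + 1 = 91 files are required.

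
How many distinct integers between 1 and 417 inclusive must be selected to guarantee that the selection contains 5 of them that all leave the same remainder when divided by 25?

101

By pigeonhole, the 25 residue classes mod 25 are the pigeonholes.
With 100 integers one could put 4 in each residue class and have no class reach 5.
The 101st integer pushes some class to 5, so 25·4 + 1 = 101.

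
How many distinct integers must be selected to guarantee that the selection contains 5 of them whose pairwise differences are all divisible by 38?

153

Integers whose pairwise differences are multiples of 38 are exactly those sharing a remainder mod 38. By pigeonhole, the 38 residue classes mod 38 are the pigeonholes.
With 152 integers one could put 4 in each residue class and have no class reach 5.
The 153rd integer pushes some class to 5, so 38·4 + 1 = 153.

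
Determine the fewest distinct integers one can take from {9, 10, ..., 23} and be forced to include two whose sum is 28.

11

Two chosen integers sum to 28 exactly when both halves of some pair {x, 28−x} with 9 ≤ x ≤ 28−x ≤ 19 are chosen — 5 such pairs.
The remaining 5 elements (those with no distinct partner in range) can never complete a 28-sum, so the worst case takes all of them and one from each pair: 5 + 5 = 10.
Pigeonhole: the 11th integer has to be the second member of some pair, so 10 + 1 = 11.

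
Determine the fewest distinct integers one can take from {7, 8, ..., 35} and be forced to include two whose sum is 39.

Two chosen integers sum to 39 exactly when both halves of some pair {x, 39−x} with 7 ≤ x ≤ 39−x ≤ 32 are chosen — 13 such pairs.
The remaining 3 elements (those with no distinct partner in range) can never complete a 39-sum, so the worst case takes all of them and one from each pair: 3 + 13 = 16.
The 17th integer has to be the second member of some pair, so 16 + 1 = 17.

17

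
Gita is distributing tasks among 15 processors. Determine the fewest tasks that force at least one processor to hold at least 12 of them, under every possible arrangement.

With 165 tasks one could put exactly 11 in each of the 15 processors, and no processor would reach 12.
One more task must land in a processor that already has 11, giving it 12.
So 15 × 11 + 1 = 166 tasks are required.

166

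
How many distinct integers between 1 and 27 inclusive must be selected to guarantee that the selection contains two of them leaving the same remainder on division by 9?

By the pigeonhole principle, the 9 residue classes mod 9 are the pigeonholes.
With 9 integers one could put 1 in each residue class and have no class reach 2.
The 10th integer pushes some class to 2, so 9·1 + 1 = 10.

10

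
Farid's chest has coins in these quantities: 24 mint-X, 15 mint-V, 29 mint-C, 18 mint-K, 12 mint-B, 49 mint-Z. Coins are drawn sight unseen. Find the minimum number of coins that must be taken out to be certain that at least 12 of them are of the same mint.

67

By the pigeonhole principle, put each drawn coin into a box by mint. The largest draw with every box below 12 takes min(count, 11) from each mint.
Σ min(cᵢ, 11) = 11 + 11 + 11 + 11 + 11 + 11 = 66.
Draw number 66 + 1 = 67 must push one box to 12.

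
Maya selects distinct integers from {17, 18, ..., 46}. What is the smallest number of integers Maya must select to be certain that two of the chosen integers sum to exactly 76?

Two chosen integers sum to 76 exactly when both halves of some pair {x, 76−x} with 30 ≤ x ≤ 76−x ≤ 46 are chosen — 8 such pairs.
The remaining 14 elements (those with no distinct partner in range) can never complete a 76-sum, so the worst case takes all of them and one from each pair: 14 + 8 = 22.
By the pigeonhole principle, the 23rd integer has to be the second member of some pair, so 22 + 1 = 23.

23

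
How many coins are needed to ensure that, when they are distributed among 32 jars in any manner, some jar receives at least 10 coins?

289

With 288 coins one could put exactly 9 in each of the 32 jars, and no jar would reach 10.
By pigeonhole, one more coin must land in a jar that already has 9, giving it 10.
So 32 × 9 + 1 = 289 coins are required.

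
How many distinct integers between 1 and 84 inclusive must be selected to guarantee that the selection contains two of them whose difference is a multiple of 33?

Integers whose pairwise differences are multiples of 33 are exactly those sharing a remainder mod 33. The 33 residue classes mod 33 are the pigeonholes.
With 33 integers one could put 1 in each residue class and have no class reach 2.
The 34th integer pushes some class to 2, so 33·1 + 1 = 34.

34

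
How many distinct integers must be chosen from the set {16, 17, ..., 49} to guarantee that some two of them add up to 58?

22

Group the elements by complementary pair {x, 58−x}: {16,42}, {17,41}, {18,40}, …, giving 13 two-element pairs, the single value 29 (it cannot pair with itself since the integers are distinct), and 7 integers whose partner 58−x falls outside [16,49].
Treating each of those 21 groups as a pigeonhole, one can pick one integer per group — 21 integers — with no two summing to 58.
The 22nd integer lands in an occupied pair, forcing a sum of 58.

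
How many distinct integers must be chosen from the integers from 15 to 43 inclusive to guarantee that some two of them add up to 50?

20

A set avoiding the sum 50 can contain at most one of each pair {x, 50−x}, plus the 9 elements whose complement lies outside the range or equal to its own complement.
The integers 25, …, 43 (19 of them) are such a set: any two sum to at least 25+26 = 51 > 50.
By pigeonhole, any 20th integer completes one of the 10 pairs, so 20 choices force a sum of 50.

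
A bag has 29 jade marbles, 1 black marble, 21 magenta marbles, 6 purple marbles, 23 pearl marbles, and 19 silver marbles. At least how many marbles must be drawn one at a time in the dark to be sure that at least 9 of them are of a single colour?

40

An adversary could hand out at most 8 marbles per colour (black, purple run out sooner): 8 + 1 + 8 + 6 + 8 + 8 = 39 marbles and still no colour has 9.
By the pigeonhole principle, one more marble lands in a colour already at 8, so 40 draws are enough and 39 are not.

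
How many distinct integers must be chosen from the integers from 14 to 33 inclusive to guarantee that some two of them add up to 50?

A set avoiding the sum 50 can contain at most one of each pair {x, 50−x}, plus the 4 elements whose complement lies outside the range or equal to its own complement.
The integers 14, …, 25 (12 of them) are such a set: any two sum to at least 14+15 = 29 and at most 24+25 = 49 < 50.
Any 13th integer completes one of the 8 pairs, so 13 choices force a sum of 50.

13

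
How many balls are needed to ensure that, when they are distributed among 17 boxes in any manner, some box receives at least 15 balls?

239

With 238 balls one could put exactly 14 in each of the 17 boxes, and no box would reach 15.
One more ball must land in a box that already has 14, giving it 15.
So 17 × 14 + 1 = 239 balls are required.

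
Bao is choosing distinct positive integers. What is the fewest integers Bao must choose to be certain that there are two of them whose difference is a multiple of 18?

19

Integers whose pairwise differences are multiples of 18 are exactly those sharing a remainder mod 18. Pigeonhole: the 18 residue classes mod 18 are the pigeonholes.
With 18 integers one could put 1 in each residue class and have no class reach 2.
The 19th integer pushes some class to 2, so 18·1 + 1 = 19.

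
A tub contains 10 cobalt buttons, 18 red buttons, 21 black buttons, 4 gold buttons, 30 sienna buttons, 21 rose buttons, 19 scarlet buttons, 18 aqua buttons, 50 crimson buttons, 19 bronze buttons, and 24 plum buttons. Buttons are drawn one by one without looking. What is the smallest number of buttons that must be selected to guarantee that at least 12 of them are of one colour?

By pigeonhole, the 11 colours are the holes; the buttons drawn are the pigeons.
To avoid 12 of any one colour, the worst case takes at most 11 of each colour, or every button of a colour that has fewer than 11.
That gives 10 + 11 + 11 + 4 + 11 + 11 + 11 + 11 + 11 + 11 + 11 = 113 buttons with no colour reaching 12.
The next button forces some colour to 12, so 113 + 1 = 114.

114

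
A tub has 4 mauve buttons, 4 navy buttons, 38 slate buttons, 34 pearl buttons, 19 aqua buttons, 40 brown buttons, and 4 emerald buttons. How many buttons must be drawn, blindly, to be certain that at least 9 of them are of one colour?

45

By the pigeonhole principle, put each drawn button into a box by colour. The largest draw with every box below 9 takes min(count, 8) from each colour; colours with fewer than 8 contribute all they have.
Σ min(cᵢ, 8) = 4 + 4 + 8 + 8 + 8 + 8 + 4 = 44.
Draw number 44 + 1 = 45 must push one box to 9.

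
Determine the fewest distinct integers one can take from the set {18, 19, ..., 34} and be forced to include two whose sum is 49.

11

A set avoiding the sum 49 can contain at most one of each pair {x, 49−x}, plus the 3 elements whose complement lies outside the range.
The integers 25, …, 34 (10 of them) are such a set: any two sum to at least 25+26 = 51 > 49.
By the pigeonhole principle, any 11th integer completes one of the 7 pairs, so 11 choices force a sum of 49.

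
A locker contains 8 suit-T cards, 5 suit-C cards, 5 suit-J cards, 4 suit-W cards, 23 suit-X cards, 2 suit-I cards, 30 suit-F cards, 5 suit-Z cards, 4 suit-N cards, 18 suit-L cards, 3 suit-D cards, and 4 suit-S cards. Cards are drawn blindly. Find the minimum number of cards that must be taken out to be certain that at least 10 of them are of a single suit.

Pigeonhole: the 12 suits are the holes; the cards drawn are the pigeons.
To avoid 10 of any one suit, the worst case takes at most 9 of each suit, or every card of a suit that has fewer than 9.
That gives 8 + 5 + 5 + 4 + 9 + 2 + 9 + 5 + 4 + 9 + 3 + 4 = 67 cards with no suit reaching 10.
The next card forces some suit to 10, so 67 + 1 = 68.

68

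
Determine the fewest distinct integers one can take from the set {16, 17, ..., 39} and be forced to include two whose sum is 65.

18

Group the elements by complementary pair {x, 65−x}: {26,39}, {27,38}, {28,37}, …, giving 7 two-element pairs and 10 integers whose partner 65−x falls outside [16,39].
Treating each of those 17 groups as a pigeonhole, one can pick one integer per group — 17 integers — with no two summing to 65.
The 18th integer lands in an occupied pair, forcing a sum of 65.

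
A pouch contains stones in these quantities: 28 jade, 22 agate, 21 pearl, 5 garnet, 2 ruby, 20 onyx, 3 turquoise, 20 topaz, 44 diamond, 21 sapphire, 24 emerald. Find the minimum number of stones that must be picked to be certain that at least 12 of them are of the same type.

By pigeonhole, the 11 types are the holes; the stones drawn are the pigeons.
To avoid 12 of any one type, the worst case takes at most 11 of each type, or every stone of a type that has fewer than 11.
That gives 11 + 11 + 11 + 5 + 2 + 11 + 3 + 11 + 11 + 11 + 11 = 98 stones with no type reaching 12.
The next stone forces some type to 12, so 98 + 1 = 99.

99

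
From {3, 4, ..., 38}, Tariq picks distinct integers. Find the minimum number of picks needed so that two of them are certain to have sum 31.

Two chosen integers sum to 31 exactly when both halves of some pair {x, 31−x} with 3 ≤ x ≤ 31−x ≤ 28 are chosen — 13 such pairs.
The remaining 10 elements (those with no distinct partner in range) can never complete a 31-sum, so the worst case takes all of them and one from each pair: 10 + 13 = 23.
The 24th integer has to be the second member of some pair, so 23 + 1 = 24.

24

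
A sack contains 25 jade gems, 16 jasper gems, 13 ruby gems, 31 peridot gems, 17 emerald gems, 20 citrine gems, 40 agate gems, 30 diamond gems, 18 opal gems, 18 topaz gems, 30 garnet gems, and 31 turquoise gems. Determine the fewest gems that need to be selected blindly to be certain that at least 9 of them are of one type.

An adversary could hand out at most 8 gems per type: 8 + 8 + 8 + 8 + 8 + 8 + 8 + 8 + 8 + 8 + 8 + 8 = 96 gems and still no type has 9.
Pigeonhole: one more gem lands in a type already at 8, so 97 draws are enough and 96 are not.

97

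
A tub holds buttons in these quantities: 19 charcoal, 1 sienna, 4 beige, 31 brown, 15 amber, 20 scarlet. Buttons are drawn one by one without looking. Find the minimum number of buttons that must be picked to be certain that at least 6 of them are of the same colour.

26

An adversary could hand out at most 5 buttons per colour (sienna, beige run out sooner): 5 + 1 + 4 + 5 + 5 + 5 = 25 buttons and still no colour has 6.
By the pigeonhole principle, one more button lands in a colour already at 5, so 26 draws are enough and 25 are not.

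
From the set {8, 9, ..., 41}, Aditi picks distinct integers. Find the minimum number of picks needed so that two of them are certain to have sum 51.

19

A set avoiding the sum 51 can contain at most one of each pair {x, 51−x}, plus the 2 elements whose complement lies outside the range.
The integers 8, …, 25 (18 of them) are such a set: any two sum to at least 8+9 = 17 and at most 24+25 = 49 < 51.
Pigeonhole: any 19th integer completes one of the 16 pairs, so 19 choices force a sum of 51.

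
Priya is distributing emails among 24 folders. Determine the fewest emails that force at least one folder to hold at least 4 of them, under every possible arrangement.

73

With 72 emails one could put exactly 3 in each of the 24 folders, and no folder would reach 4.
One more email must land in a folder that already has 3, giving it 4.
So 24 × 3 + 1 = 73 emails are required.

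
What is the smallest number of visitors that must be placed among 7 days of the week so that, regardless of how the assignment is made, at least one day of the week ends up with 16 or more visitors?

106

With 105 visitors one could put exactly 15 in each of the 7 days of the week, and no day of the week would reach 16.
By the pigeonhole principle, one more visitor must land in a day of the week that already has 15, giving it 16.
So 7 × 15 + 1 = 106 visitors are required.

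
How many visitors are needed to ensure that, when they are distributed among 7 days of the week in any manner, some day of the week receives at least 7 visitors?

With 42 visitors one could put exactly 6 in each of the 7 days of the week, and no day of the week would reach 7.
By pigeonhole, one more visitor must land in a day of the week that already has 6, giving it 7.
So 7 × 6 + 1 = 43 visitors are required.

43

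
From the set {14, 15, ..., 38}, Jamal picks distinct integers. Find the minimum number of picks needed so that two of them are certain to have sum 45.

Two chosen integers sum to 45 exactly when both halves of some pair {x, 45−x} with 14 ≤ x ≤ 45−x ≤ 31 are chosen — 9 such pairs.
The remaining 7 elements (those with no distinct partner in range) can never complete a 45-sum, so the worst case takes all of them and one from each pair: 7 + 9 = 16.
The 17th integer has to be the second member of some pair, so 16 + 1 = 17.

17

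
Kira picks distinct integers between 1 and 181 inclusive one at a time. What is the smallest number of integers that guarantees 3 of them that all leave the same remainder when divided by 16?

The 16 residue classes mod 16 are the pigeonholes.
With 32 integers one could put 2 in each residue class and have no class reach 3.
The 33rd integer pushes some class to 3, so 16·2 + 1 = 33.

33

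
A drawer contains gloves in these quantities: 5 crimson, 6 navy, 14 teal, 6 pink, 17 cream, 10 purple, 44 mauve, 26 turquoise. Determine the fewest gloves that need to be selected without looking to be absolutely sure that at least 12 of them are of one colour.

Put each drawn glove into a box by colour. The largest draw with every box below 12 takes min(count, 11) from each colour; colours with fewer than 11 contribute all they have.
Σ min(cᵢ, 11) = 5 + 6 + 11 + 6 + 11 + 10 + 11 + 11 = 71.
Draw number 71 + 1 = 72 must push one box to 12.

72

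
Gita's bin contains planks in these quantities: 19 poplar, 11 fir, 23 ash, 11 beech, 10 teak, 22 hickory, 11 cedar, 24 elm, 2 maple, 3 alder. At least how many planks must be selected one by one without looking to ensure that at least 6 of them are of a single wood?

46

An adversary could hand out at most 5 planks per wood (maple, alder run out sooner): 5 + 5 + 5 + 5 + 5 + 5 + 5 + 5 + 2 + 3 = 45 planks and still no wood has 6.
One more plank lands in a wood already at 5, so 46 draws are enough and 45 are not.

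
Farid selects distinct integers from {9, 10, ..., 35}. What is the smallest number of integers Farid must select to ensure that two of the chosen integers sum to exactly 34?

Two chosen integers sum to 34 exactly when both halves of some pair {x, 34−x} with 9 ≤ x ≤ 34−x ≤ 25 are chosen — 8 such pairs.
The remaining 11 elements (those with no distinct partner in range) can never complete a 34-sum, so the worst case takes all of them and one from each pair: 11 + 8 = 19.
The 20th integer has to be the second member of some pair, so 19 + 1 = 20.

20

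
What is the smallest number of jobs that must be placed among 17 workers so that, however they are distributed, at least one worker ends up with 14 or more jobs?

With 221 jobs one could put exactly 13 in each of the 17 workers, and no worker would reach 14.
By pigeonhole, one more job must land in a worker that already has 13, giving it 14.
So 17 × 13 + 1 = 222 jobs are required.

222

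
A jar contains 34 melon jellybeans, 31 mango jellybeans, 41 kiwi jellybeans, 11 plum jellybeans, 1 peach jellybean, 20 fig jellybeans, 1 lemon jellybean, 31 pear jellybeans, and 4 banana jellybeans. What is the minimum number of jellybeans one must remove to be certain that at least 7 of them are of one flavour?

By the pigeonhole principle, put each drawn jellybean into a box by flavour. The largest draw with every box below 7 takes min(count, 6) from each flavour; flavours with fewer than 6 contribute all they have.
Σ min(cᵢ, 6) = 6 + 6 + 6 + 6 + 1 + 6 + 1 + 6 + 4 = 42.
Draw number 42 + 1 = 43 must push one box to 7.

43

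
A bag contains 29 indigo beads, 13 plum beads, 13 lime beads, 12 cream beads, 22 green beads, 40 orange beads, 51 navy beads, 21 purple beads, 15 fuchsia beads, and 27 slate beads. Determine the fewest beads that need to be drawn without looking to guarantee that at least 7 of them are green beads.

In the worst case for collecting green beads, every non-green bead comes out first.
There are 29 + 13 + 13 + 12 + 40 + 51 + 21 + 15 + 27 = 221 non-green beads altogether.
After those, each further bead must be green, so 221 + 7 = 228 draws guarantee 7 green beads.

228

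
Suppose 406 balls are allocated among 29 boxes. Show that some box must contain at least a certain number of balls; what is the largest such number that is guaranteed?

14

By the pigeonhole principle, the 29 boxes are the holes and the 406 balls are the pigeons.
If every box held at most 13 balls, the total would be at most 29 × 13 = 377, which is less than 406.
So some box holds at least ⌈406/29⌉ = 14 balls.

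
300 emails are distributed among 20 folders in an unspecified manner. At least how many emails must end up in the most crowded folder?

Pigeonhole: the 20 folders are the holes and the 300 emails are the pigeons.
If every folder held at most 14 emails, the total would be at most 20 × 14 = 280, which is less than 300.
So some folder holds at least ⌈300/20⌉ = 15 emails.

15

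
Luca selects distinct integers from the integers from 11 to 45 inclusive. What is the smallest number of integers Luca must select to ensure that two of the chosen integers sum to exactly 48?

A set avoiding the sum 48 can contain at most one of each pair {x, 48−x}, plus the 9 elements whose complement lies outside the range or equal to its own complement.
The integers 24, …, 45 (22 of them) are such a set: any two sum to at least 24+25 = 49 > 48.
Any 23rd integer completes one of the 13 pairs, so 23 choices force a sum of 48.

23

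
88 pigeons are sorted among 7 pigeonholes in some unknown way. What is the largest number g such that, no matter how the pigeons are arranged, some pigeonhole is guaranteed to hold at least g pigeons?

By the pigeonhole principle, the 7 pigeonholes are the holes and the 88 pigeons are the pigeons.
If every pigeonhole held at most 12 pigeons, the total would be at most 7 × 12 = 84, which is less than 88.
So some pigeonhole holds at least ⌈88/7⌉ = 13 pigeons.

13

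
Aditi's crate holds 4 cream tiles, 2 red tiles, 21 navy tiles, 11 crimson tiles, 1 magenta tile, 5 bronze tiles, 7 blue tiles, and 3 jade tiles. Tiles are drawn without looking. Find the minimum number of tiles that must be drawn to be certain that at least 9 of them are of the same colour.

By the pigeonhole principle, the 8 colours are the holes; the tiles drawn are the pigeons.
To avoid 9 of any one colour, the worst case takes at most 8 of each colour, or every tile of a colour that has fewer than 8.
That gives 4 + 2 + 8 + 8 + 1 + 5 + 7 + 3 = 38 tiles with no colour reaching 9.
The next tile forces some colour to 9, so 38 + 1 = 39.

39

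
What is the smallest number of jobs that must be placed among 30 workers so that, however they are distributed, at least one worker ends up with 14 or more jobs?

With 390 jobs one could put exactly 13 in each of the 30 workers, and no worker would reach 14.
One more job must land in a worker that already has 13, giving it 14.
So 30 × 13 + 1 = 391 jobs are required.

391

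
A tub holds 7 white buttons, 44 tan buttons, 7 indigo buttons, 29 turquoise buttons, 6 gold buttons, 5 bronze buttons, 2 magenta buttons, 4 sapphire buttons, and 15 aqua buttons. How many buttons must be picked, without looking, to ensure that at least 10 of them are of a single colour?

The 9 colours are the holes; the buttons drawn are the pigeons.
To avoid 10 of any one colour, the worst case takes at most 9 of each colour, or every button of a colour that has fewer than 9.
That gives 7 + 9 + 7 + 9 + 6 + 5 + 2 + 4 + 9 = 58 buttons with no colour reaching 10.
The next button forces some colour to 10, so 58 + 1 = 59.

59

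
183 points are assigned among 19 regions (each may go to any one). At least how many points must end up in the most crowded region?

The 19 regions are the holes and the 183 points are the pigeons.
If every region held at most 9 points, the total would be at most 19 × 9 = 171, which is less than 183.
So some region holds at least ⌈183/19⌉ = 10 points.

10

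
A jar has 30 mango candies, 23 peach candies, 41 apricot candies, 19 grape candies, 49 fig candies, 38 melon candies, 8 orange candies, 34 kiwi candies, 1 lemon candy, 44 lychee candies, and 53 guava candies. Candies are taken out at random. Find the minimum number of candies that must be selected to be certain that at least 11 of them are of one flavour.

The 11 flavours are the holes; the candies drawn are the pigeons.
To avoid 11 of any one flavour, the worst case takes at most 10 of each flavour, or every candy of a flavour that has fewer than 10.
That gives 10 + 10 + 10 + 10 + 10 + 10 + 8 + 10 + 1 + 10 + 10 = 99 candies with no flavour reaching 11.
The next candy forces some flavour to 11, so 99 + 1 = 100.

100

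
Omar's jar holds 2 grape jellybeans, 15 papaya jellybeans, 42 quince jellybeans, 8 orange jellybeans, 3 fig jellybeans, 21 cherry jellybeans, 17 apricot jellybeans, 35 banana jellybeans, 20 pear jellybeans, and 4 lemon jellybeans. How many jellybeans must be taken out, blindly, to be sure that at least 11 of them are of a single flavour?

Put each drawn jellybean into a box by flavour. The largest draw with every box below 11 takes min(count, 10) from each flavour; flavours with fewer than 10 contribute all they have.
Σ min(cᵢ, 10) = 2 + 10 + 10 + 8 + 3 + 10 + 10 + 10 + 10 + 4 = 77.
Draw number 77 + 1 = 78 must push one box to 11.

78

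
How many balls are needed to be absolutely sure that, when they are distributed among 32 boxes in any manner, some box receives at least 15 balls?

With 448 balls one could put exactly 14 in each of the 32 boxes, and no box would reach 15.
By pigeonhole, one more ball must land in a box that already has 14, giving it 15.
So 32 × 14 + 1 = 449 balls are required.

449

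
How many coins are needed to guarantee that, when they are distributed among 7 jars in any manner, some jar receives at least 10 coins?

64

With 63 coins one could put exactly 9 in each of the 7 jars, and no jar would reach 10.
One more coin must land in a jar that already has 9, giving it 10.
So 7 × 9 + 1 = 64 coins are required.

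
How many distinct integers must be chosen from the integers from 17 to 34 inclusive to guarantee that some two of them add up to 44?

A set avoiding the sum 44 can contain at most one of each pair {x, 44−x}, plus the 8 elements whose complement lies outside the range or equal to its own complement.
The integers 22, …, 34 (13 of them) are such a set: any two sum to at least 22+23 = 45 > 44.
Any 14th integer completes one of the 5 pairs, so 14 choices force a sum of 44.

14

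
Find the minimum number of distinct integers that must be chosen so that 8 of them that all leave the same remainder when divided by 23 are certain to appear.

162

The 23 residue classes mod 23 are the pigeonholes.
With 161 integers one could put 7 in each residue class and have no class reach 8.
The 162nd integer pushes some class to 8, so 23·7 + 1 = 162.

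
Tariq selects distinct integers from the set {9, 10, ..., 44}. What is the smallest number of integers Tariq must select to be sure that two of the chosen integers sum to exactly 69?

Group the elements by complementary pair {x, 69−x}: {25,44}, {26,43}, {27,42}, …, giving 10 two-element pairs and 16 integers whose partner 69−x falls outside [9,44].
Treating each of those 26 groups as a pigeonhole, one can pick one integer per group — 26 integers — with no two summing to 69.
The 27th integer lands in an occupied pair, forcing a sum of 69.

27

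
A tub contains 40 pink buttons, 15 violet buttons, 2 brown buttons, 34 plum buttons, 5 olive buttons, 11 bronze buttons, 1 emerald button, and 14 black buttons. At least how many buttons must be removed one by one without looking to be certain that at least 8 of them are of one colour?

44

The 8 colours are the holes; the buttons drawn are the pigeons.
To avoid 8 of any one colour, the worst case takes at most 7 of each colour, or every button of a colour that has fewer than 7.
That gives 7 + 7 + 2 + 7 + 5 + 7 + 1 + 7 = 43 buttons with no colour reaching 8.
The next button forces some colour to 8, so 43 + 1 = 44.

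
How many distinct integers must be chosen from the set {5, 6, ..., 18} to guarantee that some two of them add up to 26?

Group the elements by complementary pair {x, 26−x}: {8,18}, {9,17}, {10,16}, …, giving 5 two-element pairs, the single value 13 (it cannot pair with itself since the integers are distinct), and 3 integers whose partner 26−x falls outside [5,18].
By the pigeonhole principle, treating each of those 9 groups as a pigeonhole, one can pick one integer per group — 9 integers — with no two summing to 26.
The 10th integer lands in an occupied pair, forcing a sum of 26.

10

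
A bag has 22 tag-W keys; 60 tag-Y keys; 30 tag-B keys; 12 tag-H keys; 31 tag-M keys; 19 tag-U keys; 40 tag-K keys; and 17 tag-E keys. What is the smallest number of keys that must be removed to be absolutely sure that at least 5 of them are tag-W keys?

In the worst case for collecting tag-W keys, every non-tag-W key comes out first.
There are 60 + 30 + 12 + 31 + 19 + 40 + 17 = 209 non-tag-W keys altogether.
After those, each further key must be tag-W, so 209 + 5 = 214 draws guarantee 5 tag-W keys.

214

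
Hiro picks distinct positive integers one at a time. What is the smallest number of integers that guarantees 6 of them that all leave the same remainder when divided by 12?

61

By the pigeonhole principle, the 12 residue classes mod 12 are the pigeonholes.
With 60 integers one could put 5 in each residue class and have no class reach 6.
The 61st integer pushes some class to 6, so 12·5 + 1 = 61.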